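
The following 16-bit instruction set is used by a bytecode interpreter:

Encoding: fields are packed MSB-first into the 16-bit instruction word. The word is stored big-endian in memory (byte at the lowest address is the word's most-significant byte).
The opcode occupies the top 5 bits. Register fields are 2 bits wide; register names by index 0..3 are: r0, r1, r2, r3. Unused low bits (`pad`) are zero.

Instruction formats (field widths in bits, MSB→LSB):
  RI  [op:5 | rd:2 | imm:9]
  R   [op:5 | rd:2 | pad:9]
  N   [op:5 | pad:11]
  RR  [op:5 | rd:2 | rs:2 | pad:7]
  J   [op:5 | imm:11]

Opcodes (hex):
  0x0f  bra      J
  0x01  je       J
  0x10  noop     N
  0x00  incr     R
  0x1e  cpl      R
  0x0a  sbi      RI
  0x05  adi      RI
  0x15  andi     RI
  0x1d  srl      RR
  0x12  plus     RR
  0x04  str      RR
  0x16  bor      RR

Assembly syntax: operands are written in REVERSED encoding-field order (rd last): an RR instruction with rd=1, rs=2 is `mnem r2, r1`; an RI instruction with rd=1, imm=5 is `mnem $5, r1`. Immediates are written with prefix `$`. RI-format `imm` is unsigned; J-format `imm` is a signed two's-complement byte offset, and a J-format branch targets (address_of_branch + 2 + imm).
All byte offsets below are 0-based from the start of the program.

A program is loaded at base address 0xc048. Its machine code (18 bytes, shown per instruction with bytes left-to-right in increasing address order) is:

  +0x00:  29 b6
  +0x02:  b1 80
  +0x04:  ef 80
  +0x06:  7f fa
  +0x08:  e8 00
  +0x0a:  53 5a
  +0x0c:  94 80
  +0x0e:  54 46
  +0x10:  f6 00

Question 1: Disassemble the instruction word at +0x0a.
sbi $346, r1

@+0a  big-endian(53 5a) = 0x535a
  opcode bits[15:11]=0xa: sbi/RI
  rd: (w>>9)&0x3=0x1 → r1
  imm: (w>>0)&0x1ff=0x15a → $346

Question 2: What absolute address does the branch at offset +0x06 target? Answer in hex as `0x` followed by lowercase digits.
@+06  big-endian(7f fa) = 0x7ffa
  top 5b → 0xf → bra [J]
  imm: (w>>0)&0x7ff=0x7fa (s11→-6) → $-6
  target = base 0xc048 + off 0x06 + 2 + imm -6 = 0xc04a

0xc04a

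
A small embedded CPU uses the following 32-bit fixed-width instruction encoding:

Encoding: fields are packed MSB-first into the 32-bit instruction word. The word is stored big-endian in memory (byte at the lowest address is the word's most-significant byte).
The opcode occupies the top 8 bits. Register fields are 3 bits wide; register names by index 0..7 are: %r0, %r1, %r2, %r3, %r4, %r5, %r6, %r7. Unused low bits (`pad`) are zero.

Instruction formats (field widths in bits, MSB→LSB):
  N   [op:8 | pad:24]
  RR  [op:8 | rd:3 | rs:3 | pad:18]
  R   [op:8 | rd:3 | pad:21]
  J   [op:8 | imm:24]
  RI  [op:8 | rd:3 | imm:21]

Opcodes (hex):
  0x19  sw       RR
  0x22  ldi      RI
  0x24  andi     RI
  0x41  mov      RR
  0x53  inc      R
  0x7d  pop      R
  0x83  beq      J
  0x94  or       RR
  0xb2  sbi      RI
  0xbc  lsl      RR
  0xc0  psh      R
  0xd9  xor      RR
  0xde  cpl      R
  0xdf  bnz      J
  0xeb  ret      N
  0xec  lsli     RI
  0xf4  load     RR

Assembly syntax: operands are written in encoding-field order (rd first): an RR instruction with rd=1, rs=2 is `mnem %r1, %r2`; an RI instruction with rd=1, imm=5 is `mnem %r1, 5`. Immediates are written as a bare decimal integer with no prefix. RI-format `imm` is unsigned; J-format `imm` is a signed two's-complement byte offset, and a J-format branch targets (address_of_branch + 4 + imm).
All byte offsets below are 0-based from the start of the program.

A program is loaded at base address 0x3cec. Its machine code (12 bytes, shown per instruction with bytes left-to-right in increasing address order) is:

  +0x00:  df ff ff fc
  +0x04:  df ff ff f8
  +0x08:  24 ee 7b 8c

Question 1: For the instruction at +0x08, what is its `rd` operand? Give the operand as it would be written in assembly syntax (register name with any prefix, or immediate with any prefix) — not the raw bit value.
+0x08: 24 ee 7b 8c ⇒ word 0x24ee7b8c (big)
  opcode bits[31:24]=0x24: andi/RI
  rd@[23:21]=0x7 ⇒ %r7
  imm@[20:0]=0xe7b8c ⇒ 949132

%r7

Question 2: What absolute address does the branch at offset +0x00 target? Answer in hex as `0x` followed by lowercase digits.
0x3cec

off 0x00: read df ff ff fc as big → 0xdffffffc
  op=0xdffffffc>>24=0xdf ⇒ bnz (J)
  imm@[23:0]=0xfffffc (s24→-4) ⇒ -4
  target = base 0x3cec + off 0x00 + 4 + imm -4 = 0x3cec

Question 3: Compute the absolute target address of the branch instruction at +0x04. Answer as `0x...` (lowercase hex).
off 0x04: read df ff ff f8 as big → 0xdffffff8
  op=0xdffffff8>>24=0xdf ⇒ bnz (J)
  imm@[23:0]=0xfffff8 (s24→-8) ⇒ -8
  target = base 0x3cec + off 0x04 + 4 + imm -8 = 0x3cec

0x3cec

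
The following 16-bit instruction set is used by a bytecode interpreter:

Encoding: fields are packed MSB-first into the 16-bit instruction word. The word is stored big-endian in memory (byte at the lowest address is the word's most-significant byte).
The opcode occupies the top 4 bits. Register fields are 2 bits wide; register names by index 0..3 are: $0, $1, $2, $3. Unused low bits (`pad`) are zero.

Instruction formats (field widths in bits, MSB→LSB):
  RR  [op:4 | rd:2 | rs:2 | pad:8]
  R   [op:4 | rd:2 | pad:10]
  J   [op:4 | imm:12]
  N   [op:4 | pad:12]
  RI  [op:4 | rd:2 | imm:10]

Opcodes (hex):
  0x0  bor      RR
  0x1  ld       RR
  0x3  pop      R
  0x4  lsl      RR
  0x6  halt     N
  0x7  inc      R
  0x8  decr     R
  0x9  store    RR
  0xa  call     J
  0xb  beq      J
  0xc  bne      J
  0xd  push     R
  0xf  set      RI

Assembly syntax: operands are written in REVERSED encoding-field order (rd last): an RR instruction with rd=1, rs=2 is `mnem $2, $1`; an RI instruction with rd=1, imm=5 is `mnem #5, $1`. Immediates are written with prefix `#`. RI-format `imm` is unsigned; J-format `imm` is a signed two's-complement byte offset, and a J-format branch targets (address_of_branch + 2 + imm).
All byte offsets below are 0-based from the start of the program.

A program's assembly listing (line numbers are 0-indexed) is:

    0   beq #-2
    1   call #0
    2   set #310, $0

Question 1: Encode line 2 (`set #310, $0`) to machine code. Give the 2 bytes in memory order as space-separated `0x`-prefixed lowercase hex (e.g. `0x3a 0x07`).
L2: set op=0xf:4|rd=0:2|imm=310:10 ⇒ 0xf136 ⇒ big f1 36

0xf1 0x36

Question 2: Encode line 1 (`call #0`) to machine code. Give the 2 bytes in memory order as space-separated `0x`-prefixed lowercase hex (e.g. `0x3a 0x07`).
line 1 (call): pack op=0xa:4|imm=0:12 = 0xa000; big→ a0 00

0xa0 0x00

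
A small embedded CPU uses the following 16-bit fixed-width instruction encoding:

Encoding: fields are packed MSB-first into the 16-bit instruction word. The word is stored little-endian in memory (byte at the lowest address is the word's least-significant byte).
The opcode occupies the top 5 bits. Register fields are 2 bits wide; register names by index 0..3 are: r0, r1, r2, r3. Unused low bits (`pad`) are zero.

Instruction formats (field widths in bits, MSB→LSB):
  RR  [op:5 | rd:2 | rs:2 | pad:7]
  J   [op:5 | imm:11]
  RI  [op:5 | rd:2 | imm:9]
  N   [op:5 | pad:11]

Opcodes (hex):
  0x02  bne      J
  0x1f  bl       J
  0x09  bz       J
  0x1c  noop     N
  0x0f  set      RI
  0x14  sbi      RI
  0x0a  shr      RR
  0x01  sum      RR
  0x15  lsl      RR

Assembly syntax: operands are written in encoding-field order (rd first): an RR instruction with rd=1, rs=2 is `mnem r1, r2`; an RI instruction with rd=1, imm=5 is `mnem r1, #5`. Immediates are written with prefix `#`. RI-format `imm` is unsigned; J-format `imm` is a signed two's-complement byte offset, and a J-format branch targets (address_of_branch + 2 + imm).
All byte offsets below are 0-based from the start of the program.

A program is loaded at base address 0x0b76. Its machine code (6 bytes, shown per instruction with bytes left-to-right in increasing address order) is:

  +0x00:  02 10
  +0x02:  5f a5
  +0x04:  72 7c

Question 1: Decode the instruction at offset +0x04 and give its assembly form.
+0x04: 72 7c ⇒ word 0x7c72 (little)
  top 5b → 0xf → set [RI]
  [10:9] rd=2 = r2
  [8:0] imm=114 = #114

set r2, #114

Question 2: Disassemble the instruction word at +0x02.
off 0x02: read 5f a5 as little → 0xa55f
  top 5b → 0x14 → sbi [RI]
  rd@[10:9]=0x2 ⇒ r2
  imm@[8:0]=0x15f ⇒ #351

sbi r2, #351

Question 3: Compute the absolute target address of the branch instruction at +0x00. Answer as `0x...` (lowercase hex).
off 0x00: read 02 10 as little → 0x1002
  op=0x1002>>11=0x2 ⇒ bne (J)
  imm: (w>>0)&0x7ff=0x2 → #2
  target = base 0x0b76 + off 0x00 + 2 + imm 2 = 0x0b7a

0x0b7a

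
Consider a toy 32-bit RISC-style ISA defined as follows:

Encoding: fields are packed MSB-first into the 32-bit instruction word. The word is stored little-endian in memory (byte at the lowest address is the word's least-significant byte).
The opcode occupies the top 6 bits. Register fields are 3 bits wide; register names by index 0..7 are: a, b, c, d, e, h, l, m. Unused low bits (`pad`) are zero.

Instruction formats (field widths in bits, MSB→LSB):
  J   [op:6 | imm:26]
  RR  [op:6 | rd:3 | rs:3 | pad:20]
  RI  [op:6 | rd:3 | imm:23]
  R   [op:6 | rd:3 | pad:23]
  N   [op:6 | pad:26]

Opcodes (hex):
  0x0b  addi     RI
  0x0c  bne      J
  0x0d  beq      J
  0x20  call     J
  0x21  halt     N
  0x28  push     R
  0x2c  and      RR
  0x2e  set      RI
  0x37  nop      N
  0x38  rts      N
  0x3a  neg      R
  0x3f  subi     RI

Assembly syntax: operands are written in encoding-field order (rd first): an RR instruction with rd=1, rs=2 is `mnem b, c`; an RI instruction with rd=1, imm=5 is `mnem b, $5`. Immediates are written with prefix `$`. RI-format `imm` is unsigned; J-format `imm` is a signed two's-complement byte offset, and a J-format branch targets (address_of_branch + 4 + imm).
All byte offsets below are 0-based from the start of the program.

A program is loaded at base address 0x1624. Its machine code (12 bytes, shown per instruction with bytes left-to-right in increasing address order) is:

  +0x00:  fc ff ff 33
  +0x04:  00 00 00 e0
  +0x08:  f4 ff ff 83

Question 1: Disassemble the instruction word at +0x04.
[04] 00 00 00 e0 → 0xe0000000
  op=0xe0000000>>26=0x38 ⇒ rts (N)

rts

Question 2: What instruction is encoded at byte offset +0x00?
[00] fc ff ff 33 → 0x33fffffc
  op=0x33fffffc>>26=0xc ⇒ bne (J)
  [25:0] imm=67108860 (s26→-4) = $-4

bne $-4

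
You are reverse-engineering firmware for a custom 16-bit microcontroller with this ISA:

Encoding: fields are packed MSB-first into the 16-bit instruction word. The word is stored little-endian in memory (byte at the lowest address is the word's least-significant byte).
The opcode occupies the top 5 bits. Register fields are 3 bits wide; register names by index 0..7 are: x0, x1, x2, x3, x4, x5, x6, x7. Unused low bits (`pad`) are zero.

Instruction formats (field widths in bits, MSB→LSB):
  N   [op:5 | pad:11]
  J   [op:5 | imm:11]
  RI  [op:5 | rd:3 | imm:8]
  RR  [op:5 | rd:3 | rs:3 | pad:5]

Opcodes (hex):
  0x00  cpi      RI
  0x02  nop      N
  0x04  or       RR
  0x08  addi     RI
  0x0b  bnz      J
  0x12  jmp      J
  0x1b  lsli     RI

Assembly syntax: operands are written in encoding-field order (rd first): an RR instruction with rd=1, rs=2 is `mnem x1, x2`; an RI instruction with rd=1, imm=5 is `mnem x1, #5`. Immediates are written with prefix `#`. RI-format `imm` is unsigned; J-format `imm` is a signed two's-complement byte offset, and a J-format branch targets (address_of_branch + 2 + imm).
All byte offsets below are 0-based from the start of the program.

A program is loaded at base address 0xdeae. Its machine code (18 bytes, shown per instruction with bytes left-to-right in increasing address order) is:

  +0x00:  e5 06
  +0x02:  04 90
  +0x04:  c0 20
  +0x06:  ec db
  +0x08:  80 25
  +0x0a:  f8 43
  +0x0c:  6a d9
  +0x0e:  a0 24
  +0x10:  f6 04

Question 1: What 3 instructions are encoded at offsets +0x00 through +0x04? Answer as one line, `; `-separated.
cpi x6, #229; jmp #4; or x0, x6

[00] e5 06 → 0x06e5
  top 5b → 0x0 → cpi [RI]
  [10:8] rd=6 = x6
  [7:0] imm=229 = #229
[02] 04 90 → 0x9004
  top 5b → 0x12 → jmp [J]
  [10:0] imm=4 = #4
[04] c0 20 → 0x20c0
  top 5b → 0x4 → or [RR]
  [10:8] rd=0 = x0
  [7:5] rs=6 = x6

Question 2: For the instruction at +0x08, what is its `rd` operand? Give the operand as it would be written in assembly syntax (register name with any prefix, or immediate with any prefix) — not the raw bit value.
off 0x08: read 80 25 as little → 0x2580
  top 5b → 0x4 → or [RR]
  rd: (w>>8)&0x7=0x5 → x5
  rs: (w>>5)&0x7=0x4 → x4

x5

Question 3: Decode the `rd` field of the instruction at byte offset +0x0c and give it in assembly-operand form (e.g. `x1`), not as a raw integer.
x1

+0x0c: 6a d9 ⇒ word 0xd96a (little)
  opcode bits[15:11]=0x1b: lsli/RI
  [10:8] rd=1 = x1
  [7:0] imm=106 = #106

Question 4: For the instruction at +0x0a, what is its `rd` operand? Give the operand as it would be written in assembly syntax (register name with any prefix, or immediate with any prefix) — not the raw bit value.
x3

@+0a  little-endian(f8 43) = 0x43f8
  opcode bits[15:11]=0x8: addi/RI
  rd: (w>>8)&0x7=0x3 → x3
  imm: (w>>0)&0xff=0xf8 → #248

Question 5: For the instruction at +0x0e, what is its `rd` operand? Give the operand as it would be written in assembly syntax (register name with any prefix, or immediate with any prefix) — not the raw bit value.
x4

+0x0e: a0 24 ⇒ word 0x24a0 (little)
  op=0x24a0>>11=0x4 ⇒ or (RR)
  rd: (w>>8)&0x7=0x4 → x4
  rs: (w>>5)&0x7=0x5 → x5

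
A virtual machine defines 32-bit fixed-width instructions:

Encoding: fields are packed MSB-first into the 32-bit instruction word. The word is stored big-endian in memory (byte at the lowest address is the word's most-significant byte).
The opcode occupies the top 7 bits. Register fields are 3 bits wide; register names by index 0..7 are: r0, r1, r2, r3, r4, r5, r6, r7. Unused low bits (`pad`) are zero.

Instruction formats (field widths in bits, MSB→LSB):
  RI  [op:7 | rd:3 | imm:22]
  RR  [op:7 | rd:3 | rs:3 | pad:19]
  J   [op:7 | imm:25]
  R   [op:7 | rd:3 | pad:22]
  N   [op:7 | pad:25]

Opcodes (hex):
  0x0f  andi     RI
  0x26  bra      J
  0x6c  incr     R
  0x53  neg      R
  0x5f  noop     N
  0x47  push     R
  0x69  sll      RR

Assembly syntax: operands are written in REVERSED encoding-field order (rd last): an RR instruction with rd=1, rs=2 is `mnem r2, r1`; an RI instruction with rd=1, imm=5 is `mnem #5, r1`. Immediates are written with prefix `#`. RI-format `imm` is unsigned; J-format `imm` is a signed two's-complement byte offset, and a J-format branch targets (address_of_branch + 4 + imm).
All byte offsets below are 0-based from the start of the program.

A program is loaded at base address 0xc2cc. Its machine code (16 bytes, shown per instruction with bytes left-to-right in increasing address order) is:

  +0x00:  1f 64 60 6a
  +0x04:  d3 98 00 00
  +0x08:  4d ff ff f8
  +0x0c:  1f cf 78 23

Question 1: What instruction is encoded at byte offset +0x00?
@+00  big-endian(1f 64 60 6a) = 0x1f64606a
  op=0x1f64606a>>25=0xf ⇒ andi (RI)
  rd@[24:22]=0x5 ⇒ r5
  imm@[21:0]=0x24606a ⇒ #2383978

andi #2383978, r5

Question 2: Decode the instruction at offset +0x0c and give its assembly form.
[0c] 1f cf 78 23 → 0x1fcf7823
  op=0x1fcf7823>>25=0xf ⇒ andi (RI)
  [24:22] rd=7 = r7
  [21:0] imm=1013795 = #1013795

andi #1013795, r7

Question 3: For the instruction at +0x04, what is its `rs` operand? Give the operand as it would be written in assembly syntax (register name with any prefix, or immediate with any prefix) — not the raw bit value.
@+04  big-endian(d3 98 00 00) = 0xd3980000
  op=0xd3980000>>25=0x69 ⇒ sll (RR)
  rd: (w>>22)&0x7=0x6 → r6
  rs: (w>>19)&0x7=0x3 → r3

r3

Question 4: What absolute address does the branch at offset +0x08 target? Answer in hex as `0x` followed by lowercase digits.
+0x08: 4d ff ff f8 ⇒ word 0x4dfffff8 (big)
  op=0x4dfffff8>>25=0x26 ⇒ bra (J)
  [24:0] imm=33554424 (s25→-8) = #-8
  target = base 0xc2cc + off 0x08 + 4 + imm -8 = 0xc2d0

0xc2d0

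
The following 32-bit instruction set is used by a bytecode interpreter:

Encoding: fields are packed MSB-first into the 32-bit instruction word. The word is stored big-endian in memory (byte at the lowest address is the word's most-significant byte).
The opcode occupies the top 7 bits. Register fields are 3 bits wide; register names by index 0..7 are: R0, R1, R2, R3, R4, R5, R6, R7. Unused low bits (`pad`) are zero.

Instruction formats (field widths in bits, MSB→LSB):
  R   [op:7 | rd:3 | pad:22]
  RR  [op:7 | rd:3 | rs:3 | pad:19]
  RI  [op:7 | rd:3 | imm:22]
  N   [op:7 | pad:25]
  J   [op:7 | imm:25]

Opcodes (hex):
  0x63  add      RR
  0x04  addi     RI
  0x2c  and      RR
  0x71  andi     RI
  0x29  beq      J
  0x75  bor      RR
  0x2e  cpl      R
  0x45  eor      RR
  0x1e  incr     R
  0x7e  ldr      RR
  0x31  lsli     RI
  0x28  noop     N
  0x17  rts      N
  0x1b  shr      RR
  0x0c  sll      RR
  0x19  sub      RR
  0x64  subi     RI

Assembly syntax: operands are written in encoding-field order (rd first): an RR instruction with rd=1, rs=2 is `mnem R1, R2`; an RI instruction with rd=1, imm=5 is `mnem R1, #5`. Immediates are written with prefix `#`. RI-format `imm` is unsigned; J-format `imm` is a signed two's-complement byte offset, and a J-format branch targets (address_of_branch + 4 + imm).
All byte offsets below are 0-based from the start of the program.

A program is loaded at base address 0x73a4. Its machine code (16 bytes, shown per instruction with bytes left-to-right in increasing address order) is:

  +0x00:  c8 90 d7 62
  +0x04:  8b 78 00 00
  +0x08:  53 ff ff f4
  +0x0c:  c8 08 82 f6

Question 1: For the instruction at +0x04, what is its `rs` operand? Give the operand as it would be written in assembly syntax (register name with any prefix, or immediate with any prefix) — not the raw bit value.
@+04  big-endian(8b 78 00 00) = 0x8b780000
  opcode bits[31:25]=0x45: eor/RR
  rd: (w>>22)&0x7=0x5 → R5
  rs: (w>>19)&0x7=0x7 → R7

R7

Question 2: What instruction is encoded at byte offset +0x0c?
[0c] c8 08 82 f6 → 0xc80882f6
  top 7b → 0x64 → subi [RI]
  rd: (w>>22)&0x7=0x0 → R0
  imm: (w>>0)&0x3fffff=0x882f6 → #557814

subi R0, #557814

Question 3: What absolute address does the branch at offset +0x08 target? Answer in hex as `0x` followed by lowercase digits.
off 0x08: read 53 ff ff f4 as big → 0x53fffff4
  top 7b → 0x29 → beq [J]
  [24:0] imm=33554420 (s25→-12) = #-12
  target = base 0x73a4 + off 0x08 + 4 + imm -12 = 0x73a4

0x73a4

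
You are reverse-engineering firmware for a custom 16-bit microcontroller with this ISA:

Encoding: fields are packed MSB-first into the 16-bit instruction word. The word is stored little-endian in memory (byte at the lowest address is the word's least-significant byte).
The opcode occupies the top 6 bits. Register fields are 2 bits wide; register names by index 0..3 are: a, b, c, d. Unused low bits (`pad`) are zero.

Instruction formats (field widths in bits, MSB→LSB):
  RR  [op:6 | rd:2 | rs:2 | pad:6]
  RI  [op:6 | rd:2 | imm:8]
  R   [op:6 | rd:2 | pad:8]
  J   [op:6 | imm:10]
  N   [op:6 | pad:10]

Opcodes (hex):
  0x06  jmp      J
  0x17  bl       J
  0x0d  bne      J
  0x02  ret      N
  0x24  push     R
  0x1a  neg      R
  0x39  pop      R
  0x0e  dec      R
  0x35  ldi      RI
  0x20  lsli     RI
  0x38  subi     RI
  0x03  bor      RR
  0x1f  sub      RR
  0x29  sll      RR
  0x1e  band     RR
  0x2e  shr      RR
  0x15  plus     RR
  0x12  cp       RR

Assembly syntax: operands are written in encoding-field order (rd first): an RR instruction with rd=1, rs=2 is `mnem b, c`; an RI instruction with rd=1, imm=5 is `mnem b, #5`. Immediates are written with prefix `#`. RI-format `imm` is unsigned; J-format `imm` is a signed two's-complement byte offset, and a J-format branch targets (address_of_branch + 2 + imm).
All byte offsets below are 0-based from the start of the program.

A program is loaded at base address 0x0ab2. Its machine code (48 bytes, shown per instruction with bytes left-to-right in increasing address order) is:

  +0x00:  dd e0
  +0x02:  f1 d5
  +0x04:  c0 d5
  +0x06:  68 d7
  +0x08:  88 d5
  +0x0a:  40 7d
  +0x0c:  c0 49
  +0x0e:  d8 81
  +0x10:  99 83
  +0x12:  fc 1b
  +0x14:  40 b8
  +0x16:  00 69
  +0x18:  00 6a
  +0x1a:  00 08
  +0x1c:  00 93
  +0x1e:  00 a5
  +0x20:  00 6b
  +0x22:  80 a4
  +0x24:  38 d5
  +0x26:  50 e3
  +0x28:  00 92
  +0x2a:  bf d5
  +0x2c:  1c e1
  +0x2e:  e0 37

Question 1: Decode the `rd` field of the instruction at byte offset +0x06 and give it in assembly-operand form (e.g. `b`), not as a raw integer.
[06] 68 d7 → 0xd768
  op=0xd768>>10=0x35 ⇒ ldi (RI)
  rd@[9:8]=0x3 ⇒ d
  imm@[7:0]=0x68 ⇒ #104

d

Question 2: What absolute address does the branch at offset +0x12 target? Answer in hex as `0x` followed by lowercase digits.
[12] fc 1b → 0x1bfc
  opcode bits[15:10]=0x6: jmp/J
  imm: (w>>0)&0x3ff=0x3fc (s10→-4) → #-4
  target = base 0x0ab2 + off 0x12 + 2 + imm -4 = 0x0ac2

0x0ac2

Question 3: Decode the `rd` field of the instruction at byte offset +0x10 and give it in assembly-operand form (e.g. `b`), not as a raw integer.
d

[10] 99 83 → 0x8399
  top 6b → 0x20 → lsli [RI]
  [9:8] rd=3 = d
  [7:0] imm=153 = #153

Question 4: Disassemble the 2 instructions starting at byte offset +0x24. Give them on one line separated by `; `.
@+24  little-endian(38 d5) = 0xd538
  opcode bits[15:10]=0x35: ldi/RI
  [9:8] rd=1 = b
  [7:0] imm=56 = #56
@+26  little-endian(50 e3) = 0xe350
  opcode bits[15:10]=0x38: subi/RI
  [9:8] rd=3 = d
  [7:0] imm=80 = #80

ldi b, #56; subi d, #80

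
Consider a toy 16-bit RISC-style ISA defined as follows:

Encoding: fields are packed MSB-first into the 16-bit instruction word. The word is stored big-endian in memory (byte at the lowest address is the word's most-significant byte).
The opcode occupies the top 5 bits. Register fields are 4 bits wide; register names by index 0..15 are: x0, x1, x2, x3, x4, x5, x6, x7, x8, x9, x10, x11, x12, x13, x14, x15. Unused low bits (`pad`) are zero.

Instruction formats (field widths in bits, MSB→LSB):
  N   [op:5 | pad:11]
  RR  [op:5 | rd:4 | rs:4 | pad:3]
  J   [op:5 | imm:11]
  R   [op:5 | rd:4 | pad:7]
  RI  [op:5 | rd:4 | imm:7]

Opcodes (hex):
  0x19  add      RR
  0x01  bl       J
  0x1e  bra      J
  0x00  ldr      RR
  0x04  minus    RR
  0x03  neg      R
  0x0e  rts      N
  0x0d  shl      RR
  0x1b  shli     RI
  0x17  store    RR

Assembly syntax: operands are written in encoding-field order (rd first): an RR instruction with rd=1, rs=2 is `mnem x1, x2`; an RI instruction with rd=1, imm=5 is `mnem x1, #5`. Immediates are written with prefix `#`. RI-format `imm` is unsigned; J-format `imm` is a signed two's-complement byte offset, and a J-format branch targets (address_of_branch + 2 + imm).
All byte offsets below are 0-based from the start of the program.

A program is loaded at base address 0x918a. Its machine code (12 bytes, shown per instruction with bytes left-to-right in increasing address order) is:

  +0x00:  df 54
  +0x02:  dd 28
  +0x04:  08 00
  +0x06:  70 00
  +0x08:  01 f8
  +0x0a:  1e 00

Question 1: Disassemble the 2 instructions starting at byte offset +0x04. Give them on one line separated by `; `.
bl #0; rts

@+04  big-endian(08 00) = 0x0800
  opcode bits[15:11]=0x1: bl/J
  [10:0] imm=0 = #0
@+06  big-endian(70 00) = 0x7000
  opcode bits[15:11]=0xe: rts/N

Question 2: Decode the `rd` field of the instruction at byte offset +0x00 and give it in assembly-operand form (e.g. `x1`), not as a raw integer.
x14

+0x00: df 54 ⇒ word 0xdf54 (big)
  opcode bits[15:11]=0x1b: shli/RI
  [10:7] rd=14 = x14
  [6:0] imm=84 = #84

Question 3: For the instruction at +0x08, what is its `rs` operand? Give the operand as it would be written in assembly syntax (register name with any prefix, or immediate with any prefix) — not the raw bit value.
x15

@+08  big-endian(01 f8) = 0x01f8
  op=0x01f8>>11=0x0 ⇒ ldr (RR)
  [10:7] rd=3 = x3
  [6:3] rs=15 = x15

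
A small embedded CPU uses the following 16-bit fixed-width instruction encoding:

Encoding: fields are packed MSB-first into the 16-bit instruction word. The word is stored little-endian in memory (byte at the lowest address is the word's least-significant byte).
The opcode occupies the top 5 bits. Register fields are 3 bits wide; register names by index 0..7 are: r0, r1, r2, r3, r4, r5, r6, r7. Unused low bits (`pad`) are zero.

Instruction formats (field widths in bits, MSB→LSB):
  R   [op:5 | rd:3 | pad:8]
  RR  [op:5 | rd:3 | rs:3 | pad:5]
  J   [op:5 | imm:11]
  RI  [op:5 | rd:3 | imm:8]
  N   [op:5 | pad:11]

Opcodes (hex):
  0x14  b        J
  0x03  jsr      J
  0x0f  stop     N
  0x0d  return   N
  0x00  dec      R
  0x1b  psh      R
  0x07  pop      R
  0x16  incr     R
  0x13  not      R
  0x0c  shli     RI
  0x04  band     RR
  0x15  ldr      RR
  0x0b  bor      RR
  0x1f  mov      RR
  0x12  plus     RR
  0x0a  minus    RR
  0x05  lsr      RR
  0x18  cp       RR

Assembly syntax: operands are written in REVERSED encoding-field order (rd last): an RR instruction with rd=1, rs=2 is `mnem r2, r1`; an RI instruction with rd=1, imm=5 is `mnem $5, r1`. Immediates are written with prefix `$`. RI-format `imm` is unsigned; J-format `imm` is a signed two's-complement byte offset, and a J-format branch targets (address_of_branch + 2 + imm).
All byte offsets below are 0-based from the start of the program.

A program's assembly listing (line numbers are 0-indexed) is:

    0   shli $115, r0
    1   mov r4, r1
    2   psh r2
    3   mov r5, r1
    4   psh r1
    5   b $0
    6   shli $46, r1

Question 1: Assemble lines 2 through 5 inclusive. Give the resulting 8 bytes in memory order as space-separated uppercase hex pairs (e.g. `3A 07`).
2. psh fields op=0x1b:5|rd=2:3|pad=0:8 → word da00h → 00 da
3. mov fields op=0x1f:5|rd=1:3|rs=5:3|pad=0:5 → word f9a0h → a0 f9
4. psh fields op=0x1b:5|rd=1:3|pad=0:8 → word d900h → 00 d9
5. b fields op=0x14:5|imm=0:11 → word a000h → 00 a0

00 DA A0 F9 00 D9 00 A0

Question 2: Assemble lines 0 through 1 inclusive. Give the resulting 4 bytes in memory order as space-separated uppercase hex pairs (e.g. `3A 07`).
73 60 80 F9

0. shli fields op=0xc:5|rd=0:3|imm=115:8 → word 6073h → 73 60
1. mov fields op=0x1f:5|rd=1:3|rs=4:3|pad=0:5 → word f980h → 80 f9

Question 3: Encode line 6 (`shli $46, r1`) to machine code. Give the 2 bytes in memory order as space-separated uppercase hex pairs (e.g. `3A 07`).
line 6 (shli): pack op=0xc:5|rd=1:3|imm=46:8 = 0x612e; little→ 2e 61

2E 61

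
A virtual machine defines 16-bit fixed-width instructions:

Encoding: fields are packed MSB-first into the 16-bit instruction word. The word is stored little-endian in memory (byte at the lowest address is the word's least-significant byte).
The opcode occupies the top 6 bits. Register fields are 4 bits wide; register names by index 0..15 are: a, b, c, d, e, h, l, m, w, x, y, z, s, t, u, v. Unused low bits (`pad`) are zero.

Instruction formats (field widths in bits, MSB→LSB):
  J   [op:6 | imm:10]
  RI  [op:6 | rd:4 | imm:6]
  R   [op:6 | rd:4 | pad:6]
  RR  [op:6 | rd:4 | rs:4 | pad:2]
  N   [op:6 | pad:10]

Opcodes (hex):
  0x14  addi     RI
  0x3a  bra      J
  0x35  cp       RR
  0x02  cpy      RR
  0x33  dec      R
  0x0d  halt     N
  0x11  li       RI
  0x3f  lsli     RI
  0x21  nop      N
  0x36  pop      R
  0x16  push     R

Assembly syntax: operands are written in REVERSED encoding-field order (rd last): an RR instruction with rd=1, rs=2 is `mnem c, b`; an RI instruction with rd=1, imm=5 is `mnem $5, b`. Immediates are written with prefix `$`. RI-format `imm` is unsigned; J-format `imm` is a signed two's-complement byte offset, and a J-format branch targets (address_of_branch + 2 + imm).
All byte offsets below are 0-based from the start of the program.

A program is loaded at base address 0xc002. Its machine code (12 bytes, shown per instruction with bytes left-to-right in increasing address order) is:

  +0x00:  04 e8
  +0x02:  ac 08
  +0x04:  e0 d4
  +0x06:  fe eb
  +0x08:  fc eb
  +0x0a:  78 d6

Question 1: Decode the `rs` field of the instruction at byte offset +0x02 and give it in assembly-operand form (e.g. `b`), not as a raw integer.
@+02  little-endian(ac 08) = 0x08ac
  opcode bits[15:10]=0x2: cpy/RR
  rd@[9:6]=0x2 ⇒ c
  rs@[5:2]=0xb ⇒ z

z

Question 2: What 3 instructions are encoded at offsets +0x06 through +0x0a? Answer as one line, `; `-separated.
bra $-2; bra $-4; cp u, x

[06] fe eb → 0xebfe
  op=0xebfe>>10=0x3a ⇒ bra (J)
  [9:0] imm=1022 (s10→-2) = $-2
[08] fc eb → 0xebfc
  op=0xebfc>>10=0x3a ⇒ bra (J)
  [9:0] imm=1020 (s10→-4) = $-4
[0a] 78 d6 → 0xd678
  op=0xd678>>10=0x35 ⇒ cp (RR)
  [9:6] rd=9 = x
  [5:2] rs=14 = u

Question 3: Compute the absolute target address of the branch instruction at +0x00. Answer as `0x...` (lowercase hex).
off 0x00: read 04 e8 as little → 0xe804
  top 6b → 0x3a → bra [J]
  imm: (w>>0)&0x3ff=0x4 → $4
  target = base 0xc002 + off 0x00 + 2 + imm 4 = 0xc008

0xc008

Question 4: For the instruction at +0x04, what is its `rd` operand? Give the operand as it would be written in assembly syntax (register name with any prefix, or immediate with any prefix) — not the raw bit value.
@+04  little-endian(e0 d4) = 0xd4e0
  top 6b → 0x35 → cp [RR]
  rd: (w>>6)&0xf=0x3 → d
  rs: (w>>2)&0xf=0x8 → w

d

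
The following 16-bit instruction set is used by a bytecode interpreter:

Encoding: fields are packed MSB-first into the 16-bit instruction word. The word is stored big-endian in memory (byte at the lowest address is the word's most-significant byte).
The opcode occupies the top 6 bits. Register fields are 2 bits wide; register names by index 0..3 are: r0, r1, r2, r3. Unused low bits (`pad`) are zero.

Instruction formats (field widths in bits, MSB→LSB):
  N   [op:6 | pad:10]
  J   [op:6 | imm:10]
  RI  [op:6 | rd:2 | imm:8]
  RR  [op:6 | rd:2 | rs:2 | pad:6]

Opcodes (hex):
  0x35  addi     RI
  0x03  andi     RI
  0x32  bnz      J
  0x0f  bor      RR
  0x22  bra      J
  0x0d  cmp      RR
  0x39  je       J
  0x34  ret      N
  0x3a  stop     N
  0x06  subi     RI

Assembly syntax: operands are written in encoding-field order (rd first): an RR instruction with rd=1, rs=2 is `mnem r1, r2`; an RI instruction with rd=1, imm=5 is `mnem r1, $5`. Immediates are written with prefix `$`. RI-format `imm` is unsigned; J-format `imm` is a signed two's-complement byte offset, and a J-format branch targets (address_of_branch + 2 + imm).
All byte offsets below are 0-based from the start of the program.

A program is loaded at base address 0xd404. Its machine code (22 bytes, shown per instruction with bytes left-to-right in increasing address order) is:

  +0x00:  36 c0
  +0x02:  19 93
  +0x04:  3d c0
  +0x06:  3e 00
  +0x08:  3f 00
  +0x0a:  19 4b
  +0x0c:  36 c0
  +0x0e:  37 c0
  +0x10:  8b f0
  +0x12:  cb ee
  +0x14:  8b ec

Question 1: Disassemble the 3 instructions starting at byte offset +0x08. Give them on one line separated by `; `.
bor r3, r0; subi r1, $75; cmp r2, r3

[08] 3f 00 → 0x3f00
  op=0x3f00>>10=0xf ⇒ bor (RR)
  rd: (w>>8)&0x3=0x3 → r3
  rs: (w>>6)&0x3=0x0 → r0
[0a] 19 4b → 0x194b
  op=0x194b>>10=0x6 ⇒ subi (RI)
  rd: (w>>8)&0x3=0x1 → r1
  imm: (w>>0)&0xff=0x4b → $75
[0c] 36 c0 → 0x36c0
  op=0x36c0>>10=0xd ⇒ cmp (RR)
  rd: (w>>8)&0x3=0x2 → r2
  rs: (w>>6)&0x3=0x3 → r3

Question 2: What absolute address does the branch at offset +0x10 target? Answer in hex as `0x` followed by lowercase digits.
0xd406

@+10  big-endian(8b f0) = 0x8bf0
  top 6b → 0x22 → bra [J]
  [9:0] imm=1008 (s10→-16) = $-16
  target = base 0xd404 + off 0x10 + 2 + imm -16 = 0xd406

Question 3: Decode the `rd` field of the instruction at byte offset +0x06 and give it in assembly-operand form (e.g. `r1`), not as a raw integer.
[06] 3e 00 → 0x3e00
  top 6b → 0xf → bor [RR]
  [9:8] rd=2 = r2
  [7:6] rs=0 = r0

r2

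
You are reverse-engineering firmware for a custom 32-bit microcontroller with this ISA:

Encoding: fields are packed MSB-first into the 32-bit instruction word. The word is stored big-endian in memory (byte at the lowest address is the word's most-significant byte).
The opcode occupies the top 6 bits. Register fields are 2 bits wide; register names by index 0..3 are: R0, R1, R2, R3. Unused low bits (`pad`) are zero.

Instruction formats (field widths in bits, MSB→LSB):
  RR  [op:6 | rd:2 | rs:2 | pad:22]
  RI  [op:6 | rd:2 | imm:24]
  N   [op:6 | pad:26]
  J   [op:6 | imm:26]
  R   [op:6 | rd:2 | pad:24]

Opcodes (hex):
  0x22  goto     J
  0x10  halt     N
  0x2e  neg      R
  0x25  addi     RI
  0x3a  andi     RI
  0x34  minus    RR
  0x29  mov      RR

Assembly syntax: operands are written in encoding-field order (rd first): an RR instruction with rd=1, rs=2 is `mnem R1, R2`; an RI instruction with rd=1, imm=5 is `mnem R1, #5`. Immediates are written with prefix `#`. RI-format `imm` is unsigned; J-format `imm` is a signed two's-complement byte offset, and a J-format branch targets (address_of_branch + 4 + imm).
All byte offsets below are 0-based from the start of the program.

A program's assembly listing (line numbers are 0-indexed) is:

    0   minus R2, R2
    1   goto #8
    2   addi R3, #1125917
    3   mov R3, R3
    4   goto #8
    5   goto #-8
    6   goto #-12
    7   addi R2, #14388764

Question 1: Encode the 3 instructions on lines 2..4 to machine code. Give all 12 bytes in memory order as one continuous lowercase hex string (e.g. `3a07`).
2. addi fields op=0x25:6|rd=3:2|imm=1125917:24 → word 97112e1dh → 97 11 2e 1d
3. mov fields op=0x29:6|rd=3:2|rs=3:2|pad=0:22 → word a7c00000h → a7 c0 00 00
4. goto fields op=0x22:6|imm=8:26 → word 88000008h → 88 00 00 08

97112e1da7c0000088000008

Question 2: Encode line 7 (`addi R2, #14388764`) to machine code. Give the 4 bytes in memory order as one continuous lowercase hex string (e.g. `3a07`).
96db8e1c

7. addi fields op=0x25:6|rd=2:2|imm=14388764:24 → word 96db8e1ch → 96 db 8e 1c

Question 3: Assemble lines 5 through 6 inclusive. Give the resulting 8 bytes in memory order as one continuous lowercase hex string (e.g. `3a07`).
8bfffff88bfffff4

line 5 (goto): pack op=0x22:6|imm=-8:26 = 0x8bfffff8; big→ 8b ff ff f8
line 6 (goto): pack op=0x22:6|imm=-12:26 = 0x8bfffff4; big→ 8b ff ff f4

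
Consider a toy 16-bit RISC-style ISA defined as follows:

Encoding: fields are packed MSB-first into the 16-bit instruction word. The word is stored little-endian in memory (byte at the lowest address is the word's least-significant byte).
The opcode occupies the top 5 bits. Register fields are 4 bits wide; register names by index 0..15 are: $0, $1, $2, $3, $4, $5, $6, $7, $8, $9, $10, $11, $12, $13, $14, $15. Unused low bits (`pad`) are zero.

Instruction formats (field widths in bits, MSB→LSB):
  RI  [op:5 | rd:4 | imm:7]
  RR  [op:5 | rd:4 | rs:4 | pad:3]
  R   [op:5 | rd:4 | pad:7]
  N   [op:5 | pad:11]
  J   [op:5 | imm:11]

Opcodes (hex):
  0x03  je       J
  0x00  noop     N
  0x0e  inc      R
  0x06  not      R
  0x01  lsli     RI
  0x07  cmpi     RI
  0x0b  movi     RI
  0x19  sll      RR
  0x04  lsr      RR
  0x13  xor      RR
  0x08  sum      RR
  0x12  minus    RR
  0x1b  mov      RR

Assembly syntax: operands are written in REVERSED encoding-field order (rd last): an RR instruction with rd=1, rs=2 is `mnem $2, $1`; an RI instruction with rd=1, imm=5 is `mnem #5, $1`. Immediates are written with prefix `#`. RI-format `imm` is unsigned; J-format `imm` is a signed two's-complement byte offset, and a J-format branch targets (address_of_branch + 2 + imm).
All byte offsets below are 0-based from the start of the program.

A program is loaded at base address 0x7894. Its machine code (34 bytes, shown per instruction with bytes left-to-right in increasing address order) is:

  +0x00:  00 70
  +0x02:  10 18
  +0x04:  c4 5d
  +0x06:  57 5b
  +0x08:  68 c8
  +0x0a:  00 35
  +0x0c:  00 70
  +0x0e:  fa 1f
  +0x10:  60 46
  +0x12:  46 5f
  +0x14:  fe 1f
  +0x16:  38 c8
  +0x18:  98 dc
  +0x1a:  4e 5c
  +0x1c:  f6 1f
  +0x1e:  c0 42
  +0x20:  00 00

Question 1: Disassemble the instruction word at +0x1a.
@+1a  little-endian(4e 5c) = 0x5c4e
  top 5b → 0xb → movi [RI]
  [10:7] rd=8 = $8
  [6:0] imm=78 = #78

movi #78, $8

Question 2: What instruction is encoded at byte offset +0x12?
+0x12: 46 5f ⇒ word 0x5f46 (little)
  op=0x5f46>>11=0xb ⇒ movi (RI)
  rd@[10:7]=0xe ⇒ $14
  imm@[6:0]=0x46 ⇒ #70

movi #70, $14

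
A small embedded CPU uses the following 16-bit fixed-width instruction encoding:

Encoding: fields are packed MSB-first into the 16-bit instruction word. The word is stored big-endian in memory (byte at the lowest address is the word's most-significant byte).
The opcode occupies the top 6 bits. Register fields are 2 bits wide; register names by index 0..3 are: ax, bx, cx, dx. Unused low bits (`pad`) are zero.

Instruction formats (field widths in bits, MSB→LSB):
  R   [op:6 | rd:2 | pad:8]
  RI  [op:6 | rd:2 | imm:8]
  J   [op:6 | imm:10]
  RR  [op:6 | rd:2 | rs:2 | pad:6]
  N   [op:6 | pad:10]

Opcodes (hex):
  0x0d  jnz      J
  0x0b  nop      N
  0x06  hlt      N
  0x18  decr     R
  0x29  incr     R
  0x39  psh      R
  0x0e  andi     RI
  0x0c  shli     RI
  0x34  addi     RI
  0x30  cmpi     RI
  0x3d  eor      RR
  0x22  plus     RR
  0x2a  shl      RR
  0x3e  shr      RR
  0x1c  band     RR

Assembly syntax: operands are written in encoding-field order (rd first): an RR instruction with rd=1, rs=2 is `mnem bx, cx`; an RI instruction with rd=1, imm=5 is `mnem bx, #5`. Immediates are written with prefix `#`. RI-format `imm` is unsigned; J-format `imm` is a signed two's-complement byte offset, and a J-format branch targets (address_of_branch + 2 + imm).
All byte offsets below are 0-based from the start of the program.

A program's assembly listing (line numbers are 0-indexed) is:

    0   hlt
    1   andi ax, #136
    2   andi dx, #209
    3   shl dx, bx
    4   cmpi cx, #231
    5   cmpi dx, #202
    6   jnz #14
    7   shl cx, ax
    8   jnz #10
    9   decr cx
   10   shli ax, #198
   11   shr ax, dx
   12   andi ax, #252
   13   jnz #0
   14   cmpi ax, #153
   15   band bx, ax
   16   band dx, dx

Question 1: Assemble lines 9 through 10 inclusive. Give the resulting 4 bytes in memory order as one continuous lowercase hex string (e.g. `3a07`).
line 9 (decr): pack op=0x18:6|rd=2:2|pad=0:8 = 0x6200; big→ 62 00
line 10 (shli): pack op=0xc:6|rd=0:2|imm=198:8 = 0x30c6; big→ 30 c6

620030c6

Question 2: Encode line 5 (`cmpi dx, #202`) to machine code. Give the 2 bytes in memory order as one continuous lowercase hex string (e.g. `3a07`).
c3ca

5. cmpi fields op=0x30:6|rd=3:2|imm=202:8 → word c3cah → c3 ca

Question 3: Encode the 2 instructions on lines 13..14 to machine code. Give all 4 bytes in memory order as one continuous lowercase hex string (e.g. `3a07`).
3400c099

line 13 (jnz): pack op=0xd:6|imm=0:10 = 0x3400; big→ 34 00
line 14 (cmpi): pack op=0x30:6|rd=0:2|imm=153:8 = 0xc099; big→ c0 99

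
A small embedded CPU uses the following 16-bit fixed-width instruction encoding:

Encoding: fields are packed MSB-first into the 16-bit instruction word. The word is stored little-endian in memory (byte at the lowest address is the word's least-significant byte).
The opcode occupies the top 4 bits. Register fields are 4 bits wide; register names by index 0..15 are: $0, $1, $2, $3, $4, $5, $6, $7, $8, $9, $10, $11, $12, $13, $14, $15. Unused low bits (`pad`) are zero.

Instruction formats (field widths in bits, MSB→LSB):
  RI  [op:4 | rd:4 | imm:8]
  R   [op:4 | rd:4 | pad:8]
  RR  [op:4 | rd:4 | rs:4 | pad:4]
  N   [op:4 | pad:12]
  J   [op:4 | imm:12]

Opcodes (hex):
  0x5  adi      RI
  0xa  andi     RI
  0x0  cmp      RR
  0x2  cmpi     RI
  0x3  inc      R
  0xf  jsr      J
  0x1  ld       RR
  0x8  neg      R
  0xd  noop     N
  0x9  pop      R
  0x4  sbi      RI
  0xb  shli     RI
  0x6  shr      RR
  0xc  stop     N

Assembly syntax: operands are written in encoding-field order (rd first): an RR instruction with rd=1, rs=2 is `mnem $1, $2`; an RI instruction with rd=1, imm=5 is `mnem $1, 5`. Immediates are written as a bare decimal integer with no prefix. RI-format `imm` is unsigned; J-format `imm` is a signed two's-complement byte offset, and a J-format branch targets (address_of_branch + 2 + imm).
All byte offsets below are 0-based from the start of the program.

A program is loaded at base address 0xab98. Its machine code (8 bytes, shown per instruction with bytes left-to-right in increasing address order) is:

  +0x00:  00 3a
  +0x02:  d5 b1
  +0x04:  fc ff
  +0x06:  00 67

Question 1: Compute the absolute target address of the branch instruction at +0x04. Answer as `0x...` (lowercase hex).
@+04  little-endian(fc ff) = 0xfffc
  top 4b → 0xf → jsr [J]
  [11:0] imm=4092 (s12→-4) = -4
  target = base 0xab98 + off 0x04 + 2 + imm -4 = 0xab9a

0xab9a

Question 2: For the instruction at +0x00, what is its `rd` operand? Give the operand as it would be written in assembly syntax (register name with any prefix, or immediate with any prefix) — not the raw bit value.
+0x00: 00 3a ⇒ word 0x3a00 (little)
  op=0x3a00>>12=0x3 ⇒ inc (R)
  [11:8] rd=10 = $10

$10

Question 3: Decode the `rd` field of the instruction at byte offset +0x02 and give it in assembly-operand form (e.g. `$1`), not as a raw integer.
$1

@+02  little-endian(d5 b1) = 0xb1d5
  opcode bits[15:12]=0xb: shli/RI
  rd: (w>>8)&0xf=0x1 → $1
  imm: (w>>0)&0xff=0xd5 → 213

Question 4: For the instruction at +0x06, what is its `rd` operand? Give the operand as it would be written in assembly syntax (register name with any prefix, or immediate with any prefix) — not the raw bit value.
off 0x06: read 00 67 as little → 0x6700
  opcode bits[15:12]=0x6: shr/RR
  rd@[11:8]=0x7 ⇒ $7
  rs@[7:4]=0x0 ⇒ $0

$7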